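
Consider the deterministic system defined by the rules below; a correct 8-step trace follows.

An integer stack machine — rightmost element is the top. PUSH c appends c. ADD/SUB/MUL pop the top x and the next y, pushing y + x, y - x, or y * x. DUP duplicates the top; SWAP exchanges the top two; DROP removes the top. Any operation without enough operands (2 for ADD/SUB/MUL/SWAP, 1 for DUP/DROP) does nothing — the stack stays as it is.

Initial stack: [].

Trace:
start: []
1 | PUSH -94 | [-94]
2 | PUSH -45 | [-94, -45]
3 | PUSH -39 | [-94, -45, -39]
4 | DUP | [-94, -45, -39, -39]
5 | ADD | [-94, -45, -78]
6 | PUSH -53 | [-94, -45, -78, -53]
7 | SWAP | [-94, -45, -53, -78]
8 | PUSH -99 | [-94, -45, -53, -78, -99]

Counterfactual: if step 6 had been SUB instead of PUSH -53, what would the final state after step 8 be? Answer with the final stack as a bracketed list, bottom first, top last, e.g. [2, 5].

[33, -94, -99]

(re-executing from step 6 with the substitution; state before step 6: [-94, -45, -78])
6 | SUB | [-94, 33]
7 | SWAP | [33, -94]
8 | PUSH -99 | [33, -94, -99]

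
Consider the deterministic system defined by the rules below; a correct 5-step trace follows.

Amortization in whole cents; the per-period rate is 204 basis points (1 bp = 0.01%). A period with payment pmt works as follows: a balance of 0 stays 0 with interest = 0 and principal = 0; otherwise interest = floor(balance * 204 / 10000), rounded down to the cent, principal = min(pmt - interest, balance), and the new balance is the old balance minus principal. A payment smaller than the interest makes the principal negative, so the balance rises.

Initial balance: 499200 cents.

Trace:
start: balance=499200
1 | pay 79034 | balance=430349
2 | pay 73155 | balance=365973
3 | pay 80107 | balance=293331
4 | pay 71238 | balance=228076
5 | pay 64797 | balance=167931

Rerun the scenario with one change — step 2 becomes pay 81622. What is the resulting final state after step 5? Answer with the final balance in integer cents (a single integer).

(re-executing from step 2 with the substitution; state before step 2: balance=430349)
2 | pay 81622 | balance=357506
3 | pay 80107 | balance=284692
4 | pay 71238 | balance=219261
5 | pay 64797 | balance=158936

158936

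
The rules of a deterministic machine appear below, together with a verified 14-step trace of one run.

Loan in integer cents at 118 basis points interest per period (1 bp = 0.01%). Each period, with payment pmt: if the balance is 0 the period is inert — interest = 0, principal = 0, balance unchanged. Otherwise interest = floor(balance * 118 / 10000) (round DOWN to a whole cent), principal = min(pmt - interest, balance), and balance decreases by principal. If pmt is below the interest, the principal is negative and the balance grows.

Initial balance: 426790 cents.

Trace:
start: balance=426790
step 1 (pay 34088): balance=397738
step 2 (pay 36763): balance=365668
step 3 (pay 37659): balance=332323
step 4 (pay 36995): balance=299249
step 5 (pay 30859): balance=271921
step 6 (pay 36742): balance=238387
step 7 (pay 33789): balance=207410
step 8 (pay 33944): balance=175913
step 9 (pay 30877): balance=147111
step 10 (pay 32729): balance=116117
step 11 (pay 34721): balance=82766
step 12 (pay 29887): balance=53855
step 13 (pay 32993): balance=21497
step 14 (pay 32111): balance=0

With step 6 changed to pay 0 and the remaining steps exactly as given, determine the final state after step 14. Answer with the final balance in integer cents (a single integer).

(re-executing from step 6 with the substitution; state before step 6: balance=271921)
step 6 (pay 0): balance=275129
step 7 (pay 33789): balance=244586
step 8 (pay 33944): balance=213528
step 9 (pay 30877): balance=185170
step 10 (pay 32729): balance=154626
step 11 (pay 34721): balance=121729
step 12 (pay 29887): balance=93278
step 13 (pay 32993): balance=61385
step 14 (pay 32111): balance=29998

29998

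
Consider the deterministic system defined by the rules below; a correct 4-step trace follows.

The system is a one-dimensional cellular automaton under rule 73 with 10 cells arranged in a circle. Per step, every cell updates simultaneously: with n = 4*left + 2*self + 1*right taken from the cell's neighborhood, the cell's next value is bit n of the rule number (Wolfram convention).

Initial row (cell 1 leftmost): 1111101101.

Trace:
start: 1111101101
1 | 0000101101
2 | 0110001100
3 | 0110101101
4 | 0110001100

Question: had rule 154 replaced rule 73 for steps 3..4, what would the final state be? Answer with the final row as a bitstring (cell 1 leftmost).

1000010000

(re-executing steps 3..4 under rule 154; state before step 3: 0110001100)
3 | 1101011010
4 | 1000010000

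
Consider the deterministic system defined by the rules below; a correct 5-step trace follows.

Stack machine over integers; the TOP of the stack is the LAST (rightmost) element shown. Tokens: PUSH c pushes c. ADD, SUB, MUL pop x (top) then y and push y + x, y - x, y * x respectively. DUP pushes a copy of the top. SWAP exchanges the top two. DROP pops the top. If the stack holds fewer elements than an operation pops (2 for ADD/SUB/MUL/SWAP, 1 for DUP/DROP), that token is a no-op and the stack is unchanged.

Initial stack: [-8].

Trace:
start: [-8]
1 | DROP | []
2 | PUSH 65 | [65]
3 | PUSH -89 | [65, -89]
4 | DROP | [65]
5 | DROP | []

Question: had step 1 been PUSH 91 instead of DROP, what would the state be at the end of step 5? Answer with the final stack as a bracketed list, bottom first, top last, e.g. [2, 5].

(re-executing from step 1 with the substitution; state before step 1: [-8])
1 | PUSH 91 | [-8, 91]
2 | PUSH 65 | [-8, 91, 65]
3 | PUSH -89 | [-8, 91, 65, -89]
4 | DROP | [-8, 91, 65]
5 | DROP | [-8, 91]

[-8, 91]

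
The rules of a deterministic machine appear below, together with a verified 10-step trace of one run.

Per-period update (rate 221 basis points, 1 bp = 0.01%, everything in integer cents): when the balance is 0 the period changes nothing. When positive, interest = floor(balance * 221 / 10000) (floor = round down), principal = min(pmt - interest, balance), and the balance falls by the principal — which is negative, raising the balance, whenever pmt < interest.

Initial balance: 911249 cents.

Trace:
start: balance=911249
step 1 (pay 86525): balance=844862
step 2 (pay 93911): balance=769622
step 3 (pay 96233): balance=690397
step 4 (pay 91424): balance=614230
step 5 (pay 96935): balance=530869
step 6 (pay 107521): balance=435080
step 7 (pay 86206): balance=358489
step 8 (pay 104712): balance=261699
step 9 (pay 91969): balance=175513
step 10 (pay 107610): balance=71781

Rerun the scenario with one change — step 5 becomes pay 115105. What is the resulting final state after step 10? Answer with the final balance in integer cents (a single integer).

(re-executing from step 5 with the substitution; state before step 5: balance=614230)
step 5 (pay 115105): balance=512699
step 6 (pay 107521): balance=416508
step 7 (pay 86206): balance=339506
step 8 (pay 104712): balance=242297
step 9 (pay 91969): balance=155682
step 10 (pay 107610): balance=51512

51512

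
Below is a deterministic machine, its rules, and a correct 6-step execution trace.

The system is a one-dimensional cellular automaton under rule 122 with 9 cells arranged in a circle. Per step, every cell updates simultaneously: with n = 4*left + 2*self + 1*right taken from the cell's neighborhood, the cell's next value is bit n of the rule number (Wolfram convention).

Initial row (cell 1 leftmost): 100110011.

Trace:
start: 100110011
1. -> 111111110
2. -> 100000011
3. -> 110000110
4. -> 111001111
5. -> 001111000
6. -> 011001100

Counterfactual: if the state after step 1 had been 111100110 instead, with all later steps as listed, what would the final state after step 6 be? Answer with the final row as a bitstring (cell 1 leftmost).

000001110

state after step 1 := 111100110
2. -> 100111111
3. -> 111100000
4. -> 100110001
5. -> 111111011
6. -> 000001110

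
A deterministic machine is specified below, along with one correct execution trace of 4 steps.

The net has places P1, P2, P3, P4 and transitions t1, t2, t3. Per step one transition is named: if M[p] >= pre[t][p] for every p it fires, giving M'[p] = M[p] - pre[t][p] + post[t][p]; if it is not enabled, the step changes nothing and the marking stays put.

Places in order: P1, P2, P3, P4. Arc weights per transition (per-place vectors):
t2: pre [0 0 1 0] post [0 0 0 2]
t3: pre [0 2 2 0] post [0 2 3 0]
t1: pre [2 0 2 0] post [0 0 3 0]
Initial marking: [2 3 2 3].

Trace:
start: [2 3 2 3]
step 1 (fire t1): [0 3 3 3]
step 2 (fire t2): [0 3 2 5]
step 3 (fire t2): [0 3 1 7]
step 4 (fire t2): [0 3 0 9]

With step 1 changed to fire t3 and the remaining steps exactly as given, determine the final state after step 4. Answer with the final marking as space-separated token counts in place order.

(re-executing from step 1 with the substitution; state before step 1: [2 3 2 3])
step 1 (fire t3): [2 3 3 3]
step 2 (fire t2): [2 3 2 5]
step 3 (fire t2): [2 3 1 7]
step 4 (fire t2): [2 3 0 9]

2 3 0 9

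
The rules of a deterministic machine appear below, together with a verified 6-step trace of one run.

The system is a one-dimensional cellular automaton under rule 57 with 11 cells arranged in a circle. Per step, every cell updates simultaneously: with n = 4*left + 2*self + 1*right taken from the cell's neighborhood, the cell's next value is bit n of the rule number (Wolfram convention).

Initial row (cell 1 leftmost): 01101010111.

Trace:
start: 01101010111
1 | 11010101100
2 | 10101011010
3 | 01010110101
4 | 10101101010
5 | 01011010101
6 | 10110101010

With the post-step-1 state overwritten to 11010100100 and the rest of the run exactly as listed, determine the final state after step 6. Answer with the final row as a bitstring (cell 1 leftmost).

state after step 1 := 11010100100
2 | 10101010010
3 | 01010101001
4 | 10101010100
5 | 01010101010
6 | 00101010101

00101010101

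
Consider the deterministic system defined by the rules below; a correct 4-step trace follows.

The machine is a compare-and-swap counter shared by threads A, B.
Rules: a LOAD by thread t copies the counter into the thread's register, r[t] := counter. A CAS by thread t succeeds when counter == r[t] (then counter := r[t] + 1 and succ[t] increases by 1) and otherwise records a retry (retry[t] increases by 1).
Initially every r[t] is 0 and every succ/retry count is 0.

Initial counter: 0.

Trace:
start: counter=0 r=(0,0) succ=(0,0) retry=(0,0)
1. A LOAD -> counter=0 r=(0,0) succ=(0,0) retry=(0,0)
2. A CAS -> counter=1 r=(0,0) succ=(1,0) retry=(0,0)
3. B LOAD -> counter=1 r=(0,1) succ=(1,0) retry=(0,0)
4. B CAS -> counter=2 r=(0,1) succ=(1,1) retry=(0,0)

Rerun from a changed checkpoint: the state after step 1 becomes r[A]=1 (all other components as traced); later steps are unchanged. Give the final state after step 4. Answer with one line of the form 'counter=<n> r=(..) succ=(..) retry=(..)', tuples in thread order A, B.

counter=1 r=(1,0) succ=(0,1) retry=(1,0)

state after step 1 := counter=0 r=(1,0) succ=(0,0) retry=(0,0)
2. A CAS -> counter=0 r=(1,0) succ=(0,0) retry=(1,0)
3. B LOAD -> counter=0 r=(1,0) succ=(0,0) retry=(1,0)
4. B CAS -> counter=1 r=(1,0) succ=(0,1) retry=(1,0)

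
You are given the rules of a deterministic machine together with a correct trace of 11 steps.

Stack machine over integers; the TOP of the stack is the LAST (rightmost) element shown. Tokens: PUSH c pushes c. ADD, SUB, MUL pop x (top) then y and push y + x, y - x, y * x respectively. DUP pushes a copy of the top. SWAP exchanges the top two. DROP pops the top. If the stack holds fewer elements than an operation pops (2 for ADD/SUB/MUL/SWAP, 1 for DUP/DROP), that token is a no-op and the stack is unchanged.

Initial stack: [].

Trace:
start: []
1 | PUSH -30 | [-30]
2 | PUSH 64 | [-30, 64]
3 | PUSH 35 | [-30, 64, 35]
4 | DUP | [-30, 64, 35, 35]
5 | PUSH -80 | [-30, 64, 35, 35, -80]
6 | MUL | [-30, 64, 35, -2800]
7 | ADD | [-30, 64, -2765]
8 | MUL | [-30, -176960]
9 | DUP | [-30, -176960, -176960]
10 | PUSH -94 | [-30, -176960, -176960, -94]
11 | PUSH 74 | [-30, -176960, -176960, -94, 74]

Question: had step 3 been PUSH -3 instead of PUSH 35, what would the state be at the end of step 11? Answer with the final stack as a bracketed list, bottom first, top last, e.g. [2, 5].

(re-executing from step 3 with the substitution; state before step 3: [-30, 64])
3 | PUSH -3 | [-30, 64, -3]
4 | DUP | [-30, 64, -3, -3]
5 | PUSH -80 | [-30, 64, -3, -3, -80]
6 | MUL | [-30, 64, -3, 240]
7 | ADD | [-30, 64, 237]
8 | MUL | [-30, 15168]
9 | DUP | [-30, 15168, 15168]
10 | PUSH -94 | [-30, 15168, 15168, -94]
11 | PUSH 74 | [-30, 15168, 15168, -94, 74]

[-30, 15168, 15168, -94, 74]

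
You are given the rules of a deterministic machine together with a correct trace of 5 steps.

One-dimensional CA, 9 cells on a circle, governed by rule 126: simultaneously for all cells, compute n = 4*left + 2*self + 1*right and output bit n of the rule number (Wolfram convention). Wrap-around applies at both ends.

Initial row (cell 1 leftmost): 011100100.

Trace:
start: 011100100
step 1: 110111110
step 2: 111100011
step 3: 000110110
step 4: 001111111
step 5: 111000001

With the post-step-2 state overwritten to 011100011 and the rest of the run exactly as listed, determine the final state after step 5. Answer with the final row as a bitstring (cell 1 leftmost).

state after step 2 := 011100011
step 3: 110110111
step 4: 011111100
step 5: 110000110

110000110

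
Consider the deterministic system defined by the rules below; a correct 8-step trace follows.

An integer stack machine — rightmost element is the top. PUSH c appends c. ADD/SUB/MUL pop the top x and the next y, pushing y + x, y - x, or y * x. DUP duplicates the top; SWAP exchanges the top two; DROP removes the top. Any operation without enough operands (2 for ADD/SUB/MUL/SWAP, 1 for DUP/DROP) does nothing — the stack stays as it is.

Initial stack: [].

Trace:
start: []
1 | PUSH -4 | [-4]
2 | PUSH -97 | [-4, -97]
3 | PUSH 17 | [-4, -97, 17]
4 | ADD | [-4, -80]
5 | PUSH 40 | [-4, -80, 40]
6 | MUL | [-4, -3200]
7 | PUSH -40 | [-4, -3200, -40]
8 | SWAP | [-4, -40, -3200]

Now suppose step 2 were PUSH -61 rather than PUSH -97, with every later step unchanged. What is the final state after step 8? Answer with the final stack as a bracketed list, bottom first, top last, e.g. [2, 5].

(re-executing from step 2 with the substitution; state before step 2: [-4])
2 | PUSH -61 | [-4, -61]
3 | PUSH 17 | [-4, -61, 17]
4 | ADD | [-4, -44]
5 | PUSH 40 | [-4, -44, 40]
6 | MUL | [-4, -1760]
7 | PUSH -40 | [-4, -1760, -40]
8 | SWAP | [-4, -40, -1760]

[-4, -40, -1760]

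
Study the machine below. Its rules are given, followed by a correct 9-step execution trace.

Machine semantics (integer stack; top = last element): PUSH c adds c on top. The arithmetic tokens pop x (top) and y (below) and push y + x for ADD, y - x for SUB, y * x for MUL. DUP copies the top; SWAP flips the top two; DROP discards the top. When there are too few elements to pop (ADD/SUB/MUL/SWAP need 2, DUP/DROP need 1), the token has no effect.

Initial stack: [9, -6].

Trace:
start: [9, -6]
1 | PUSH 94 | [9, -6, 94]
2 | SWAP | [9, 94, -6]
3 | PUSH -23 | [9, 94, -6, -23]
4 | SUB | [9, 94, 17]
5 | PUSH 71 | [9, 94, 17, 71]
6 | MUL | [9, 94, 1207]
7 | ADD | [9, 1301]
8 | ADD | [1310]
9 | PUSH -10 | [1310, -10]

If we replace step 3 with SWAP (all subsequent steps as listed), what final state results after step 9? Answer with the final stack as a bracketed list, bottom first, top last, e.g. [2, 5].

[-7091, -10]

(re-executing from step 3 with the substitution; state before step 3: [9, 94, -6])
3 | SWAP | [9, -6, 94]
4 | SUB | [9, -100]
5 | PUSH 71 | [9, -100, 71]
6 | MUL | [9, -7100]
7 | ADD | [-7091]
8 | ADD | [-7091]
9 | PUSH -10 | [-7091, -10]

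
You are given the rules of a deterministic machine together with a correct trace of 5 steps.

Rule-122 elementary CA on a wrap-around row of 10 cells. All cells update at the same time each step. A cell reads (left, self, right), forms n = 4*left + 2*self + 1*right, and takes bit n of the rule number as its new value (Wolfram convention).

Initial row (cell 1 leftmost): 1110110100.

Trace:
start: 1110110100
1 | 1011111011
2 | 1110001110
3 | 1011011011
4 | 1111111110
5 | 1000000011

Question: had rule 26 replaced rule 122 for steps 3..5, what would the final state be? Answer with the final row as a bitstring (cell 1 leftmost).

(re-executing steps 3..5 under rule 26; state before step 3: 1110001110)
3 | 1001011000
4 | 0110010101
5 | 0101100000

0101100000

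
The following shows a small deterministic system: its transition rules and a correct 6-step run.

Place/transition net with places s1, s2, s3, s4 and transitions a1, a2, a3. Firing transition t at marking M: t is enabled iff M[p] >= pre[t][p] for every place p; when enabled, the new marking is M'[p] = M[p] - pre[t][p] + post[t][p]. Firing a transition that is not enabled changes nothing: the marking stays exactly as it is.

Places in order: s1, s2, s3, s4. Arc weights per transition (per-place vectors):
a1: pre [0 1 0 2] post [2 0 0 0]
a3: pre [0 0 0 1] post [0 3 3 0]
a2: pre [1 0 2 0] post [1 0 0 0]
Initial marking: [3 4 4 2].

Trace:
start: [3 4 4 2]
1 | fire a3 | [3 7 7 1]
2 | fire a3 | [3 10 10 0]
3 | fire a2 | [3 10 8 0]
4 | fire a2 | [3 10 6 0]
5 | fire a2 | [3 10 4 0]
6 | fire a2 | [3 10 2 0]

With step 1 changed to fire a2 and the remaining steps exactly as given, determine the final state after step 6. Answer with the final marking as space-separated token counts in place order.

3 7 1 1

(re-executing from step 1 with the substitution; state before step 1: [3 4 4 2])
1 | fire a2 | [3 4 2 2]
2 | fire a3 | [3 7 5 1]
3 | fire a2 | [3 7 3 1]
4 | fire a2 | [3 7 1 1]
5 | fire a2 | [3 7 1 1]
6 | fire a2 | [3 7 1 1]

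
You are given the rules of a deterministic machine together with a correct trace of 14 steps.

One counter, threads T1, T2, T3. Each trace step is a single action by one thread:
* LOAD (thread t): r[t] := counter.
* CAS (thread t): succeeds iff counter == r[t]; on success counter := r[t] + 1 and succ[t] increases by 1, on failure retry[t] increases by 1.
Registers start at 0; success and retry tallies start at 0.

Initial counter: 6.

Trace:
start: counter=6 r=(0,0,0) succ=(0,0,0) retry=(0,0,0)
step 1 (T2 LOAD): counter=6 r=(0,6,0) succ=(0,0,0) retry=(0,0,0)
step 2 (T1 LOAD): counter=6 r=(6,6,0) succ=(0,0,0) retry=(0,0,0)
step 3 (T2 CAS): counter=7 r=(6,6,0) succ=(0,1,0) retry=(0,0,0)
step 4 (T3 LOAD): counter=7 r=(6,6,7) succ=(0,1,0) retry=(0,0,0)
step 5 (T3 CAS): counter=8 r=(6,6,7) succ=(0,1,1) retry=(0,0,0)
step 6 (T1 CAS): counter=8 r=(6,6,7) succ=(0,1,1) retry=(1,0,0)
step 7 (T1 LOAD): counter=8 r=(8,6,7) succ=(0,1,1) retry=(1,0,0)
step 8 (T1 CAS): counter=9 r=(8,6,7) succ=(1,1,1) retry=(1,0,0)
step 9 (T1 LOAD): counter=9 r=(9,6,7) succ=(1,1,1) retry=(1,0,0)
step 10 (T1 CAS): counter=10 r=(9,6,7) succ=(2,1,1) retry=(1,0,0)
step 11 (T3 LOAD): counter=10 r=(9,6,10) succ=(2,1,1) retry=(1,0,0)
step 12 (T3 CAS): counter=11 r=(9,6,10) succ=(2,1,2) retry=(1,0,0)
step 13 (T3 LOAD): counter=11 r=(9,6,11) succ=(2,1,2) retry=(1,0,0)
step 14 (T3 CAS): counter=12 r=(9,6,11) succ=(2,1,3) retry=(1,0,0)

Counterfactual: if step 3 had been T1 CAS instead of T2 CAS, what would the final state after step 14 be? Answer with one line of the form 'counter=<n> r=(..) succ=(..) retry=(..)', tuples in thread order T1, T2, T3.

(re-executing from step 3 with the substitution; state before step 3: counter=6 r=(6,6,0) succ=(0,0,0) retry=(0,0,0))
step 3 (T1 CAS): counter=7 r=(6,6,0) succ=(1,0,0) retry=(0,0,0)
step 4 (T3 LOAD): counter=7 r=(6,6,7) succ=(1,0,0) retry=(0,0,0)
step 5 (T3 CAS): counter=8 r=(6,6,7) succ=(1,0,1) retry=(0,0,0)
step 6 (T1 CAS): counter=8 r=(6,6,7) succ=(1,0,1) retry=(1,0,0)
step 7 (T1 LOAD): counter=8 r=(8,6,7) succ=(1,0,1) retry=(1,0,0)
step 8 (T1 CAS): counter=9 r=(8,6,7) succ=(2,0,1) retry=(1,0,0)
step 9 (T1 LOAD): counter=9 r=(9,6,7) succ=(2,0,1) retry=(1,0,0)
step 10 (T1 CAS): counter=10 r=(9,6,7) succ=(3,0,1) retry=(1,0,0)
step 11 (T3 LOAD): counter=10 r=(9,6,10) succ=(3,0,1) retry=(1,0,0)
step 12 (T3 CAS): counter=11 r=(9,6,10) succ=(3,0,2) retry=(1,0,0)
step 13 (T3 LOAD): counter=11 r=(9,6,11) succ=(3,0,2) retry=(1,0,0)
step 14 (T3 CAS): counter=12 r=(9,6,11) succ=(3,0,3) retry=(1,0,0)

counter=12 r=(9,6,11) succ=(3,0,3) retry=(1,0,0)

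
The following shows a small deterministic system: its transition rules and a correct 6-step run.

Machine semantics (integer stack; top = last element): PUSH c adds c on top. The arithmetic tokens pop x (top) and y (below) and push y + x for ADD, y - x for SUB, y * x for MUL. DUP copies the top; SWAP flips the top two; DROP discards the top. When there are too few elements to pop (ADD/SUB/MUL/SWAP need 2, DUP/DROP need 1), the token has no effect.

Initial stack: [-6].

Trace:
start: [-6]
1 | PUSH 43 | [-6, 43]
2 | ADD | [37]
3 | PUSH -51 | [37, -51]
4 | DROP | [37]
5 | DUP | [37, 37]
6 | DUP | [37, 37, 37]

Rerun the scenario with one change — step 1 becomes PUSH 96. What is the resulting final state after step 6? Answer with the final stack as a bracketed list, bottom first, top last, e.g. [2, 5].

(re-executing from step 1 with the substitution; state before step 1: [-6])
1 | PUSH 96 | [-6, 96]
2 | ADD | [90]
3 | PUSH -51 | [90, -51]
4 | DROP | [90]
5 | DUP | [90, 90]
6 | DUP | [90, 90, 90]

[90, 90, 90]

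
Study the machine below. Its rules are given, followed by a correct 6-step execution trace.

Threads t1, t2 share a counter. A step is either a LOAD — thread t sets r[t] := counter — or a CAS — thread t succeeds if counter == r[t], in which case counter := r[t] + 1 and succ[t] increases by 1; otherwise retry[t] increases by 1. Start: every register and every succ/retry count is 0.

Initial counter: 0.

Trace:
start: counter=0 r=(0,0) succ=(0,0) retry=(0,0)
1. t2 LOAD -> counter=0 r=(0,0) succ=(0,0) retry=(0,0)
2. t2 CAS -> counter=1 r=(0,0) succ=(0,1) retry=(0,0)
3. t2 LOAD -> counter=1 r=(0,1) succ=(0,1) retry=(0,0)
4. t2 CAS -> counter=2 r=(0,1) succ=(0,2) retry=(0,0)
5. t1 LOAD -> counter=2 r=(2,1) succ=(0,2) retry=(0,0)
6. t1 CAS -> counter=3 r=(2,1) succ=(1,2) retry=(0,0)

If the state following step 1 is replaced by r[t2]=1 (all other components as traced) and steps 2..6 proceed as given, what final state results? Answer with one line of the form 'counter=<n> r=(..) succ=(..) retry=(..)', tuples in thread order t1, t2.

counter=2 r=(1,0) succ=(1,1) retry=(0,1)

state after step 1 := counter=0 r=(0,1) succ=(0,0) retry=(0,0)
2. t2 CAS -> counter=0 r=(0,1) succ=(0,0) retry=(0,1)
3. t2 LOAD -> counter=0 r=(0,0) succ=(0,0) retry=(0,1)
4. t2 CAS -> counter=1 r=(0,0) succ=(0,1) retry=(0,1)
5. t1 LOAD -> counter=1 r=(1,0) succ=(0,1) retry=(0,1)
6. t1 CAS -> counter=2 r=(1,0) succ=(1,1) retry=(0,1)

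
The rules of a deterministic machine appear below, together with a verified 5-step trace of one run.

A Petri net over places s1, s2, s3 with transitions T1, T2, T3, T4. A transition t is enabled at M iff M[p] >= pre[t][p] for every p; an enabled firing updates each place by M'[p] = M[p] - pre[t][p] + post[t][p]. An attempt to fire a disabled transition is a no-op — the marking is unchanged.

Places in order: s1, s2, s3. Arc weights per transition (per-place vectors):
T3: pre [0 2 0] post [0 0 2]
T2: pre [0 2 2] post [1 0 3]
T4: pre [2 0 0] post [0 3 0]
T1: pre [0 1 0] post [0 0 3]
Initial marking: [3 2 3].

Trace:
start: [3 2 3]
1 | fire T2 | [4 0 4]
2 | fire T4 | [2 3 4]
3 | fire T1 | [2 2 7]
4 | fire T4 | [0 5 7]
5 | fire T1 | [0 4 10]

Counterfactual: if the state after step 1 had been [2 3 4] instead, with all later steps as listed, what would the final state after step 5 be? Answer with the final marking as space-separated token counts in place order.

0 4 10

state after step 1 := [2 3 4]
2 | fire T4 | [0 6 4]
3 | fire T1 | [0 5 7]
4 | fire T4 | [0 5 7]
5 | fire T1 | [0 4 10]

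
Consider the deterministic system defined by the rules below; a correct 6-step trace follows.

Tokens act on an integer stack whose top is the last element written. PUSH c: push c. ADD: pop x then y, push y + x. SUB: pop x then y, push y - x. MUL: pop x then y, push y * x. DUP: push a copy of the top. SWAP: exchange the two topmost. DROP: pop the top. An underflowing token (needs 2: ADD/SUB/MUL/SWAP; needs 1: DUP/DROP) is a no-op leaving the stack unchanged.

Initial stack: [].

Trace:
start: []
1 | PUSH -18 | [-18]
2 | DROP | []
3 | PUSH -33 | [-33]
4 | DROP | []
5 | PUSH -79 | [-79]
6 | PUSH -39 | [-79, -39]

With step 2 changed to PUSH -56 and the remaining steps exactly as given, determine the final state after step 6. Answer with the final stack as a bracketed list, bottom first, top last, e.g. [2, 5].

(re-executing from step 2 with the substitution; state before step 2: [-18])
2 | PUSH -56 | [-18, -56]
3 | PUSH -33 | [-18, -56, -33]
4 | DROP | [-18, -56]
5 | PUSH -79 | [-18, -56, -79]
6 | PUSH -39 | [-18, -56, -79, -39]

[-18, -56, -79, -39]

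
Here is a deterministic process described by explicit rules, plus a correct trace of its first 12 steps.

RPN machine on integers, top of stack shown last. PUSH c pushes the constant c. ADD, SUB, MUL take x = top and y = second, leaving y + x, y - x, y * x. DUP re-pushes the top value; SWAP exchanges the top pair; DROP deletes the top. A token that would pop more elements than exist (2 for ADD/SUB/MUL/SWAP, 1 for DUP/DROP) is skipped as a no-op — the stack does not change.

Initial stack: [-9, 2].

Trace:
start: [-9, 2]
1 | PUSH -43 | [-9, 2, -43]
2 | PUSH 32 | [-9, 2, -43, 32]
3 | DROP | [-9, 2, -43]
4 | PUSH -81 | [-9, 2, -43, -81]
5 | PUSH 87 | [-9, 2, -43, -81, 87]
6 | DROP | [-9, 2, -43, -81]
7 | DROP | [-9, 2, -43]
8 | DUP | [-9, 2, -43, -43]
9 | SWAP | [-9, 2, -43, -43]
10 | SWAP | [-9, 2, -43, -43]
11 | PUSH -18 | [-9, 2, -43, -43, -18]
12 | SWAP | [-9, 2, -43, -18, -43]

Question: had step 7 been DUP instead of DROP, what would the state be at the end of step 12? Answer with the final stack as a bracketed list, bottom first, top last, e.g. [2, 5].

(re-executing from step 7 with the substitution; state before step 7: [-9, 2, -43, -81])
7 | DUP | [-9, 2, -43, -81, -81]
8 | DUP | [-9, 2, -43, -81, -81, -81]
9 | SWAP | [-9, 2, -43, -81, -81, -81]
10 | SWAP | [-9, 2, -43, -81, -81, -81]
11 | PUSH -18 | [-9, 2, -43, -81, -81, -81, -18]
12 | SWAP | [-9, 2, -43, -81, -81, -18, -81]

[-9, 2, -43, -81, -81, -18, -81]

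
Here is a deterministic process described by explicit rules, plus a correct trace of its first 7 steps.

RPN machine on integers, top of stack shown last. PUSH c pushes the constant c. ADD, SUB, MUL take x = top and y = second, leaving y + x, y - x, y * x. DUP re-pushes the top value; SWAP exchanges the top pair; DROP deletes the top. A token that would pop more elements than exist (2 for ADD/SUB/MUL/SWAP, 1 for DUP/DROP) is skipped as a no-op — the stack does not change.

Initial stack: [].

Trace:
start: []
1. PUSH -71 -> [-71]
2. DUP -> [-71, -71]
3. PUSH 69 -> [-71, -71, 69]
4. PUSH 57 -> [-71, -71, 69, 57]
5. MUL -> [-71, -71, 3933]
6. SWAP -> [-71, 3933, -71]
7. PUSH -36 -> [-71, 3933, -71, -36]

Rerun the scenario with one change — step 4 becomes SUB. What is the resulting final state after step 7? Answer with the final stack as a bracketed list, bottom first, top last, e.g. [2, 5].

[9940, -36]

(re-executing from step 4 with the substitution; state before step 4: [-71, -71, 69])
4. SUB -> [-71, -140]
5. MUL -> [9940]
6. SWAP -> [9940]
7. PUSH -36 -> [9940, -36]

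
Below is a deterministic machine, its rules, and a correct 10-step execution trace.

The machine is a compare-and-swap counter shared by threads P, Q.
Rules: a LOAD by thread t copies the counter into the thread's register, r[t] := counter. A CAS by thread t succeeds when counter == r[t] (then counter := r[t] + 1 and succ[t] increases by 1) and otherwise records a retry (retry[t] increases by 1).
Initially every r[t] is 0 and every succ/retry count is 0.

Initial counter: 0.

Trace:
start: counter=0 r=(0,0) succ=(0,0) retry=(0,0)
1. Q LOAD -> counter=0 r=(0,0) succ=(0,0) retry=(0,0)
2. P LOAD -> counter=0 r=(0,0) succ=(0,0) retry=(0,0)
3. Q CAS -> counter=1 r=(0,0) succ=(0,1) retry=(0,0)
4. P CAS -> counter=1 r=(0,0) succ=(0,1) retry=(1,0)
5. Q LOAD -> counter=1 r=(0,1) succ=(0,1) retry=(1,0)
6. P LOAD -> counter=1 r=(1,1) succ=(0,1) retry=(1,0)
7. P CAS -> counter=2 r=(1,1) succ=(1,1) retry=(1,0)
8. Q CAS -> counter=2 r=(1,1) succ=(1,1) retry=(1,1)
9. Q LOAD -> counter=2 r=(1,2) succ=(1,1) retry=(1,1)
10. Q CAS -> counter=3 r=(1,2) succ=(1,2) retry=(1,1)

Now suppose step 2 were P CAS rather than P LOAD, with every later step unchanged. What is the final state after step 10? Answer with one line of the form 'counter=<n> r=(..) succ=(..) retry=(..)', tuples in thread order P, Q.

(re-executing from step 2 with the substitution; state before step 2: counter=0 r=(0,0) succ=(0,0) retry=(0,0))
2. P CAS -> counter=1 r=(0,0) succ=(1,0) retry=(0,0)
3. Q CAS -> counter=1 r=(0,0) succ=(1,0) retry=(0,1)
4. P CAS -> counter=1 r=(0,0) succ=(1,0) retry=(1,1)
5. Q LOAD -> counter=1 r=(0,1) succ=(1,0) retry=(1,1)
6. P LOAD -> counter=1 r=(1,1) succ=(1,0) retry=(1,1)
7. P CAS -> counter=2 r=(1,1) succ=(2,0) retry=(1,1)
8. Q CAS -> counter=2 r=(1,1) succ=(2,0) retry=(1,2)
9. Q LOAD -> counter=2 r=(1,2) succ=(2,0) retry=(1,2)
10. Q CAS -> counter=3 r=(1,2) succ=(2,1) retry=(1,2)

counter=3 r=(1,2) succ=(2,1) retry=(1,2)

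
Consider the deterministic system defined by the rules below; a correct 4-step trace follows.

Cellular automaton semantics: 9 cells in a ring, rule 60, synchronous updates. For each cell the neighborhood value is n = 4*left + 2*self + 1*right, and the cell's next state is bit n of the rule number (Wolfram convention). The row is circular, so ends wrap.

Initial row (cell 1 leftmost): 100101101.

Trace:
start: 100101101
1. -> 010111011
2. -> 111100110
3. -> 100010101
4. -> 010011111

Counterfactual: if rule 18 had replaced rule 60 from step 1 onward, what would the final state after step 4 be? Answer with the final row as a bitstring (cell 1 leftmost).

000001010

(re-executing steps 1..4 under rule 18; state before step 1: 100101101)
1. -> 011000000
2. -> 100100000
3. -> 011010001
4. -> 000001010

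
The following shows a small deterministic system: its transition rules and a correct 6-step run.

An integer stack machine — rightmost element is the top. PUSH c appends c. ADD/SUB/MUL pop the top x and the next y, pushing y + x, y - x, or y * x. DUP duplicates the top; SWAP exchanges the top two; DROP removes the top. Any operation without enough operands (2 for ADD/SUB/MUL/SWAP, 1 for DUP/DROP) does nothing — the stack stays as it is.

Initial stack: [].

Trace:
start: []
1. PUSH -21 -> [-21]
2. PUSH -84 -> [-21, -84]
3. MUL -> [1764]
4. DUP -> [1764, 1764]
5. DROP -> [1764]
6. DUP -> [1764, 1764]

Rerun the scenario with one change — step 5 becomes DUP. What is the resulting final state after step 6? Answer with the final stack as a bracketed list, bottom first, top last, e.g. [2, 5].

(re-executing from step 5 with the substitution; state before step 5: [1764, 1764])
5. DUP -> [1764, 1764, 1764]
6. DUP -> [1764, 1764, 1764, 1764]

[1764, 1764, 1764, 1764]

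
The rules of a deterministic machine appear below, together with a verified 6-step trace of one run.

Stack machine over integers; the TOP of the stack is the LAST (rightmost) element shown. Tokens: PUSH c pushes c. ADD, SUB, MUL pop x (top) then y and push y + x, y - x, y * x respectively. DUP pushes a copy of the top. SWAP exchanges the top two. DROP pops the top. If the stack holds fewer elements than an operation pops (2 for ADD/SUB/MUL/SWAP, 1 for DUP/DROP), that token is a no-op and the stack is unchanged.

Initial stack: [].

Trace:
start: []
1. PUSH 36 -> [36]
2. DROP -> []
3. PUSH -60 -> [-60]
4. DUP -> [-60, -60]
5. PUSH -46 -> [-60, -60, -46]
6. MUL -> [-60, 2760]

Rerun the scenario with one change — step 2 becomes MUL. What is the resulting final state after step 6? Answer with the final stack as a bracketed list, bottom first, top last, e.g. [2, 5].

(re-executing from step 2 with the substitution; state before step 2: [36])
2. MUL -> [36]
3. PUSH -60 -> [36, -60]
4. DUP -> [36, -60, -60]
5. PUSH -46 -> [36, -60, -60, -46]
6. MUL -> [36, -60, 2760]

[36, -60, 2760]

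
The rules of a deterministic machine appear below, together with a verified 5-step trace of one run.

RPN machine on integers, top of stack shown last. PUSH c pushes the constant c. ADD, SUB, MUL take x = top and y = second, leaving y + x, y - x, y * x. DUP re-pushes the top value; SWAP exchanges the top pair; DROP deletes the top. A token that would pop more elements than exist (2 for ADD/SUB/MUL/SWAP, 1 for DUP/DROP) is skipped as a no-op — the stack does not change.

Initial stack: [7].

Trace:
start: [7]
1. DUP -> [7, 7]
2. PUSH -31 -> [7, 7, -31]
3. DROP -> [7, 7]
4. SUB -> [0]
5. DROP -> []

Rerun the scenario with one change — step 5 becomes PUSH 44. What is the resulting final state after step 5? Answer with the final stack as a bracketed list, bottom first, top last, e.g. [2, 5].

[0, 44]

(re-executing from step 5 with the substitution; state before step 5: [0])
5. PUSH 44 -> [0, 44]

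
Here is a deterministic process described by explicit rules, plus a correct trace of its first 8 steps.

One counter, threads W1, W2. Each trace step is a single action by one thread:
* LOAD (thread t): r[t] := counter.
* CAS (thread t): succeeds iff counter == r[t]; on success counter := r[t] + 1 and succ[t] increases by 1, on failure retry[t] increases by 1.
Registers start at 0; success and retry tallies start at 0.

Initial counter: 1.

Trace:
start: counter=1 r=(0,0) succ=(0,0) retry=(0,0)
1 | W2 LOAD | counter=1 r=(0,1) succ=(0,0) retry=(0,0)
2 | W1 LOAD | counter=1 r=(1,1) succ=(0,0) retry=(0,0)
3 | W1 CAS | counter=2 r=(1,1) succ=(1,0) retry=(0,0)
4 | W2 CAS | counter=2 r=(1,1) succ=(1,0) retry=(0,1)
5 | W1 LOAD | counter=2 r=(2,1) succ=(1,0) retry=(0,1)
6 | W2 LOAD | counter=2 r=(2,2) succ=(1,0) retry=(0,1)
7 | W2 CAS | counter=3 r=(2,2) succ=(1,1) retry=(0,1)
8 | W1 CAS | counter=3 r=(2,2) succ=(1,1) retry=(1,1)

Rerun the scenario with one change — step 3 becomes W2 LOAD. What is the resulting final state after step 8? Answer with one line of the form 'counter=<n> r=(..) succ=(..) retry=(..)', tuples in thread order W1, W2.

(re-executing from step 3 with the substitution; state before step 3: counter=1 r=(1,1) succ=(0,0) retry=(0,0))
3 | W2 LOAD | counter=1 r=(1,1) succ=(0,0) retry=(0,0)
4 | W2 CAS | counter=2 r=(1,1) succ=(0,1) retry=(0,0)
5 | W1 LOAD | counter=2 r=(2,1) succ=(0,1) retry=(0,0)
6 | W2 LOAD | counter=2 r=(2,2) succ=(0,1) retry=(0,0)
7 | W2 CAS | counter=3 r=(2,2) succ=(0,2) retry=(0,0)
8 | W1 CAS | counter=3 r=(2,2) succ=(0,2) retry=(1,0)

counter=3 r=(2,2) succ=(0,2) retry=(1,0)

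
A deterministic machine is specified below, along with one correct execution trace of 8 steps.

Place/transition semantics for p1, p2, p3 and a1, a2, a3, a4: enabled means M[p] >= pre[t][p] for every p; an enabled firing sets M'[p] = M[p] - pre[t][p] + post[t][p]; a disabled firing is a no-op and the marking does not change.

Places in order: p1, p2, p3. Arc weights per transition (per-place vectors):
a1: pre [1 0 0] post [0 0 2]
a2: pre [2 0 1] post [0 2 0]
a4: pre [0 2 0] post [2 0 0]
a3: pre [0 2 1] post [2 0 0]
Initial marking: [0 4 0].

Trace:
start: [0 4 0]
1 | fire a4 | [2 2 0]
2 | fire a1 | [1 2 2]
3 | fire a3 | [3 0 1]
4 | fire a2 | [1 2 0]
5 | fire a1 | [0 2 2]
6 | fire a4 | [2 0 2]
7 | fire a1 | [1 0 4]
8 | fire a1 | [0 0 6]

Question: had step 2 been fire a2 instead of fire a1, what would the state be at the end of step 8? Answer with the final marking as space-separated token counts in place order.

1 0 6

(re-executing from step 2 with the substitution; state before step 2: [2 2 0])
2 | fire a2 | [2 2 0]
3 | fire a3 | [2 2 0]
4 | fire a2 | [2 2 0]
5 | fire a1 | [1 2 2]
6 | fire a4 | [3 0 2]
7 | fire a1 | [2 0 4]
8 | fire a1 | [1 0 6]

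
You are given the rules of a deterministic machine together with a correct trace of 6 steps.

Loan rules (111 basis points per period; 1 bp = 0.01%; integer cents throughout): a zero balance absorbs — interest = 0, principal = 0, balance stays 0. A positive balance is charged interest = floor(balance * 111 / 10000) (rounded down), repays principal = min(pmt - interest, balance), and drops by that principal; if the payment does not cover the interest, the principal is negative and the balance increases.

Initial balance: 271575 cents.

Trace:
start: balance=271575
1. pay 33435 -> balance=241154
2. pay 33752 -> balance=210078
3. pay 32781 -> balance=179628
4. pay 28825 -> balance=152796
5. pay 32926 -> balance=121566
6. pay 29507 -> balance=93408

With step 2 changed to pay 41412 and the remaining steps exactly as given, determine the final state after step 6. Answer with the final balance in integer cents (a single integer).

85402

(re-executing from step 2 with the substitution; state before step 2: balance=241154)
2. pay 41412 -> balance=202418
3. pay 32781 -> balance=171883
4. pay 28825 -> balance=144965
5. pay 32926 -> balance=113648
6. pay 29507 -> balance=85402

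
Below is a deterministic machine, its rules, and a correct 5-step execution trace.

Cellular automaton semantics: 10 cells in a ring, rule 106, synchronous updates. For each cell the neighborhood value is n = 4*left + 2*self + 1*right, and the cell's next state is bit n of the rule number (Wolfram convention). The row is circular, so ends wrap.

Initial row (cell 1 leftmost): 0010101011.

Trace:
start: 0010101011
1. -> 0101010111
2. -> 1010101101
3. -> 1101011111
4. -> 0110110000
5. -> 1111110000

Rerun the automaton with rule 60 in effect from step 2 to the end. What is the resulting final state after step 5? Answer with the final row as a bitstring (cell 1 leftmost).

(re-executing steps 2..5 under rule 60; state before step 2: 0101010111)
2. -> 1111111100
3. -> 1000000010
4. -> 1100000011
5. -> 0010000010

0010000010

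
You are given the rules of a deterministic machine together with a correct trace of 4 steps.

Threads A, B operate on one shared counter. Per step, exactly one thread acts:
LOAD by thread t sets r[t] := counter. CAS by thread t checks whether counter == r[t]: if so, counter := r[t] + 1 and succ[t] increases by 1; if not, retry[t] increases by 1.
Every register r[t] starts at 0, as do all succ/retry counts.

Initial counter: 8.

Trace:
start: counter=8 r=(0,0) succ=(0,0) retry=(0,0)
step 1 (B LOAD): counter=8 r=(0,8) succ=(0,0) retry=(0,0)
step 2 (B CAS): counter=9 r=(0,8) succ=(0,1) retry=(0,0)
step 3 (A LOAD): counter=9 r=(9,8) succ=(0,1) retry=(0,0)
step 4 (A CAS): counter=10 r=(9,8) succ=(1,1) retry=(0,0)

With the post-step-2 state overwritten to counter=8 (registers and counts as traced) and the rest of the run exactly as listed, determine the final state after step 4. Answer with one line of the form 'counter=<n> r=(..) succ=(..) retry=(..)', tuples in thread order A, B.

counter=9 r=(8,8) succ=(1,1) retry=(0,0)

state after step 2 := counter=8 r=(0,8) succ=(0,1) retry=(0,0)
step 3 (A LOAD): counter=8 r=(8,8) succ=(0,1) retry=(0,0)
step 4 (A CAS): counter=9 r=(8,8) succ=(1,1) retry=(0,0)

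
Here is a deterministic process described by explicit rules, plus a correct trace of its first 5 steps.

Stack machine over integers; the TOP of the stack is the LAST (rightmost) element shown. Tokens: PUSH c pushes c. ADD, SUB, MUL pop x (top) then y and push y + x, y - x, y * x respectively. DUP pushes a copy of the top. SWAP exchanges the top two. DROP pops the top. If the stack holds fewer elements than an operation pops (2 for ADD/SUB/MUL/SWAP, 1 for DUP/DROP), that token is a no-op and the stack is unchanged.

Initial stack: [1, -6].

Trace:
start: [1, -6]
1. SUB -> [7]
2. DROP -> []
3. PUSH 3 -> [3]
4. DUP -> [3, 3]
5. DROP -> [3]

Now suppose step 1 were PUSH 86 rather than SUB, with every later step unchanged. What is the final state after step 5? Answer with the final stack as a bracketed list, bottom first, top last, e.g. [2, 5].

[1, -6, 3]

(re-executing from step 1 with the substitution; state before step 1: [1, -6])
1. PUSH 86 -> [1, -6, 86]
2. DROP -> [1, -6]
3. PUSH 3 -> [1, -6, 3]
4. DUP -> [1, -6, 3, 3]
5. DROP -> [1, -6, 3]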